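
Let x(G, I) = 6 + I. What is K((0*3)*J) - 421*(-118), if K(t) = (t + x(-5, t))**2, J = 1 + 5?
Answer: 49714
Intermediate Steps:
J = 6
K(t) = (6 + 2*t)**2 (K(t) = (t + (6 + t))**2 = (6 + 2*t)**2)
K((0*3)*J) - 421*(-118) = 4*(3 + (0*3)*6)**2 - 421*(-118) = 4*(3 + 0*6)**2 + 49678 = 4*(3 + 0)**2 + 49678 = 4*3**2 + 49678 = 4*9 + 49678 = 36 + 49678 = 49714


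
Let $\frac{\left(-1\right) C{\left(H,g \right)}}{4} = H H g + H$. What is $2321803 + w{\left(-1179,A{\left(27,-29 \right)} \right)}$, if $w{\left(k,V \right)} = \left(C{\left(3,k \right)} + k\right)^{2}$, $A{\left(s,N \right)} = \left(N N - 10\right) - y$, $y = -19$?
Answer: $1704131812$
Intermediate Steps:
$C{\left(H,g \right)} = - 4 H - 4 g H^{2}$ ($C{\left(H,g \right)} = - 4 \left(H H g + H\right) = - 4 \left(H^{2} g + H\right) = - 4 \left(g H^{2} + H\right) = - 4 \left(H + g H^{2}\right) = - 4 H - 4 g H^{2}$)
$A{\left(s,N \right)} = 9 + N^{2}$ ($A{\left(s,N \right)} = \left(N N - 10\right) - -19 = \left(N^{2} - 10\right) + 19 = \left(-10 + N^{2}\right) + 19 = 9 + N^{2}$)
$w{\left(k,V \right)} = \left(-12 - 35 k\right)^{2}$ ($w{\left(k,V \right)} = \left(\left(-4\right) 3 \left(1 + 3 k\right) + k\right)^{2} = \left(\left(-12 - 36 k\right) + k\right)^{2} = \left(-12 - 35 k\right)^{2}$)
$2321803 + w{\left(-1179,A{\left(27,-29 \right)} \right)} = 2321803 + \left(12 + 35 \left(-1179\right)\right)^{2} = 2321803 + \left(12 - 41265\right)^{2} = 2321803 + \left(-41253\right)^{2} = 2321803 + 1701810009 = 1704131812$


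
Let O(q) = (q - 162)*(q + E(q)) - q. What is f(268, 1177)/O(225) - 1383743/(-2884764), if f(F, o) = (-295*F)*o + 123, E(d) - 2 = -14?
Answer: -44736520185761/6343596036 ≈ -7052.2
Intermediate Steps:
E(d) = -12 (E(d) = 2 - 14 = -12)
f(F, o) = 123 - 295*F*o (f(F, o) = -295*F*o + 123 = 123 - 295*F*o)
O(q) = -q + (-162 + q)*(-12 + q) (O(q) = (q - 162)*(q - 12) - q = (-162 + q)*(-12 + q) - q = -q + (-162 + q)*(-12 + q))
f(268, 1177)/O(225) - 1383743/(-2884764) = (123 - 295*268*1177)/(1944 + 225² - 175*225) - 1383743/(-2884764) = (123 - 93053620)/(1944 + 50625 - 39375) - 1383743*(-1/2884764) = -93053497/13194 + 1383743/2884764 = -44736520185761/6343596036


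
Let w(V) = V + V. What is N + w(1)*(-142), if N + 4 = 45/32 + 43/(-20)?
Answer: -46199/160 ≈ -288.74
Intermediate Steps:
w(V) = 2*V
N = -759/160 (N = -4 + (45/32 + 43/(-20)) = -4 + (45*(1/32) + 43*(-1/20)) = -4 + (45/32 - 43/20) = -4 - 119/160 = -759/160 ≈ -4.7438)
N + w(1)*(-142) = -759/160 + (2*1)*(-142) = -759/160 + 2*(-142) = -759/160 - 284 = -46199/160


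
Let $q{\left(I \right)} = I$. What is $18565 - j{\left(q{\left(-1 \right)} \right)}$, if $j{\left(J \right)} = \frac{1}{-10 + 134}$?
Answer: $\frac{2302059}{124} \approx 18565.0$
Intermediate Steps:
$j{\left(J \right)} = \frac{1}{124}$
$18565 - j{\left(q{\left(-1 \right)} \right)} = 18565 - \frac{1}{124} = \frac{2302059}{124}$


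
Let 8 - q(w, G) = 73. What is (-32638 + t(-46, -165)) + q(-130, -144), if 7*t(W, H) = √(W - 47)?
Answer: -32703 + I*√93/7 ≈ -32703.0 + 1.3777*I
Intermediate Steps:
t(W, H) = √(-47 + W)/7 (t(W, H) = √(W - 47)/7 = √(-47 + W)/7)
q(w, G) = -65 (q(w, G) = 8 - 1*73 = 8 - 73 = -65)
(-32638 + t(-46, -165)) + q(-130, -144) = (-32638 + √(-47 - 46)/7) - 65 = (-32638 + √(-93)/7) - 65 = (-32638 + (I*√93)/7) - 65 = (-32638 + I*√93/7) - 65 = -32703 + I*√93/7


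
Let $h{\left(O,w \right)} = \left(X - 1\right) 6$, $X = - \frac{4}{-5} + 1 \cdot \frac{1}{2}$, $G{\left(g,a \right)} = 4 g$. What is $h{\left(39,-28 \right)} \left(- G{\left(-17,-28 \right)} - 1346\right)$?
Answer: $- \frac{11502}{5} \approx -2300.4$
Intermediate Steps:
$X = \frac{13}{10}$ ($X = \left(-4\right) \left(- \frac{1}{5}\right) + 1 \cdot \frac{1}{2} = \frac{4}{5} + \frac{1}{2} = \frac{13}{10} \approx 1.3$)
$h{\left(O,w \right)} = \frac{9}{5}$ ($h{\left(O,w \right)} = \left(\frac{13}{10} - 1\right) 6 = \frac{3}{10} \cdot 6 = \frac{9}{5}$)
$h{\left(39,-28 \right)} \left(- G{\left(-17,-28 \right)} - 1346\right) = \frac{9 \left(- 4 \left(-17\right) - 1346\right)}{5} = \frac{9 \left(\left(-1\right) \left(-68\right) - 1346\right)}{5} = \frac{9 \left(68 - 1346\right)}{5} = \frac{9}{5} \left(-1278\right) = - \frac{11502}{5}$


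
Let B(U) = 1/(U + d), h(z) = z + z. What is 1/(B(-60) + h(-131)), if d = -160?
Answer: -220/57641 ≈ -0.0038167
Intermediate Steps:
h(z) = 2*z
B(U) = 1/(-160 + U) (B(U) = 1/(U - 160) = 1/(-160 + U))
1/(B(-60) + h(-131)) = 1/(1/(-160 - 60) + 2*(-131)) = 1/(1/(-220) - 262) = 1/(-1/220 - 262) = 1/(-57641/220) = -220/57641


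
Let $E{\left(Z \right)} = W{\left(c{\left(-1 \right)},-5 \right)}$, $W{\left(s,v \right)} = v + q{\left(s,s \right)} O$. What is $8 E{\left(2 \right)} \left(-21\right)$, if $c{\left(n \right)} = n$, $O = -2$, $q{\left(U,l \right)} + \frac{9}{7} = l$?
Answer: $72$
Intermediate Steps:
$q{\left(U,l \right)} = - \frac{9}{7} + l$
$W{\left(s,v \right)} = \frac{18}{7} + v - 2 s$ ($W{\left(s,v \right)} = v + \left(- \frac{9}{7} + s\right) \left(-2\right) = v - \left(- \frac{18}{7} + 2 s\right) = \frac{18}{7} + v - 2 s$)
$E{\left(Z \right)} = - \frac{3}{7}$ ($E{\left(Z \right)} = \frac{18}{7} - 5 - -2 = \frac{18}{7} - 5 + 2 = - \frac{3}{7}$)
$8 E{\left(2 \right)} \left(-21\right) = 8 \left(- \frac{3}{7}\right) \left(-21\right) = \left(- \frac{24}{7}\right) \left(-21\right) = 72$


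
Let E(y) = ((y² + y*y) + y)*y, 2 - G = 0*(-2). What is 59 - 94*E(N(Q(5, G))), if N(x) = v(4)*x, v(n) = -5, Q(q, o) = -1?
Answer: -25791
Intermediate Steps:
G = 2 (G = 2 - 0*(-2) = 2 - 1*0 = 2 + 0 = 2)
N(x) = -5*x
E(y) = y*(y + 2*y²) (E(y) = ((y² + y²) + y)*y = (2*y² + y)*y = (y + 2*y²)*y = y*(y + 2*y²))
59 - 94*E(N(Q(5, G))) = 59 - 94*(-5*(-1))²*(1 + 2*(-5*(-1))) = 59 - 94*5²*(1 + 2*5) = 59 - 2350*(1 + 10) = 59 - 2350*11 = 59 - 94*275 = 59 - 25850 = -25791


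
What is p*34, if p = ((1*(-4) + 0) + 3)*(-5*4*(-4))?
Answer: -2720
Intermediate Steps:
p = -80 (p = ((-4 + 0) + 3)*(-20*(-4)) = (-4 + 3)*80 = -1*80 = -80)
p*34 = -80*34 = -2720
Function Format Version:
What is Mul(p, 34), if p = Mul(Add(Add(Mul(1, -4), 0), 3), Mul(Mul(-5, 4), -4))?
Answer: -2720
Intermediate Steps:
p = -80 (p = Mul(Add(Add(-4, 0), 3), Mul(-20, -4)) = Mul(Add(-4, 3), 80) = Mul(-1, 80) = -80)
Mul(p, 34) = Mul(-80, 34) = -2720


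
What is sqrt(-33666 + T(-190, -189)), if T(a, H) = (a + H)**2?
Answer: 5*sqrt(4399) ≈ 331.63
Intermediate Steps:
T(a, H) = (H + a)**2
sqrt(-33666 + T(-190, -189)) = sqrt(-33666 + (-189 - 190)**2) = sqrt(-33666 + (-379)**2) = sqrt(-33666 + 143641) = sqrt(109975) = 5*sqrt(4399)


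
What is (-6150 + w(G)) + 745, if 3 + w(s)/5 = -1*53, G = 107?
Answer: -5685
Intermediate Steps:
w(s) = -280 (w(s) = -15 + 5*(-1*53) = -15 + 5*(-53) = -15 - 265 = -280)
(-6150 + w(G)) + 745 = (-6150 - 280) + 745 = -6430 + 745 = -5685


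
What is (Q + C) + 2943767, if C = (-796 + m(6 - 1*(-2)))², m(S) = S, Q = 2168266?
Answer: 5732977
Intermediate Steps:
C = 620944 (C = (-796 + (6 - 1*(-2)))² = (-796 + (6 + 2))² = (-796 + 8)² = (-788)² = 620944)
(Q + C) + 2943767 = (2168266 + 620944) + 2943767 = 2789210 + 2943767 = 5732977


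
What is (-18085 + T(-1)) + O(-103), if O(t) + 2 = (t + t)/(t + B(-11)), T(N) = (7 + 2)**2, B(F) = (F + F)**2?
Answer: -6860492/381 ≈ -18007.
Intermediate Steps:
B(F) = 4*F**2 (B(F) = (2*F)**2 = 4*F**2)
T(N) = 81 (T(N) = 9**2 = 81)
O(t) = -2 + 2*t/(484 + t) (O(t) = -2 + (t + t)/(t + 4*(-11)**2) = -2 + (2*t)/(t + 4*121) = -2 + (2*t)/(t + 484) = -2 + (2*t)/(484 + t) = -2 + 2*t/(484 + t))
(-18085 + T(-1)) + O(-103) = (-18085 + 81) - 968/(484 - 103) = -18004 - 968/381 = -6860492/381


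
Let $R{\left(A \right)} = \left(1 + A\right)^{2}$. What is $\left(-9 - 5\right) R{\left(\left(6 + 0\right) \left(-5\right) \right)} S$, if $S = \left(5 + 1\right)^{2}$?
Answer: $-423864$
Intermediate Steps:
$S = 36$ ($S = 6^{2} = 36$)
$\left(-9 - 5\right) R{\left(\left(6 + 0\right) \left(-5\right) \right)} S = \left(-9 - 5\right) \left(1 + \left(6 + 0\right) \left(-5\right)\right)^{2} \cdot 36 = - 14 \left(1 + 6 \left(-5\right)\right)^{2} \cdot 36 = - 14 \left(1 - 30\right)^{2} \cdot 36 = - 14 \left(-29\right)^{2} \cdot 36 = \left(-14\right) 841 \cdot 36 = \left(-11774\right) 36 = -423864$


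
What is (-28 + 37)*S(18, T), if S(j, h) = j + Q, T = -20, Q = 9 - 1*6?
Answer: 189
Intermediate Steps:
Q = 3 (Q = 9 - 6 = 3)
S(j, h) = 3 + j (S(j, h) = j + 3 = 3 + j)
(-28 + 37)*S(18, T) = (-28 + 37)*(3 + 18) = 9*21 = 189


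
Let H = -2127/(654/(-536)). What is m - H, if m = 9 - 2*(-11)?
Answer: -186633/109 ≈ -1712.2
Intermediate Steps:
m = 31 (m = 9 + 22 = 31)
H = 190012/109 (H = -2127/(654*(-1/536)) = -2127/(-327/268) = -2127*(-268/327) = 190012/109 ≈ 1743.2)
m - H = 31 - 1*190012/109 = 31 - 190012/109 = -186633/109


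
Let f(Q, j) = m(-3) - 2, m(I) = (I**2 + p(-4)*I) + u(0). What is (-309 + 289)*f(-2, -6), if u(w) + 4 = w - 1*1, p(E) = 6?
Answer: 320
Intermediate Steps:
u(w) = -5 + w (u(w) = -4 + (w - 1*1) = -4 + (w - 1) = -4 + (-1 + w) = -5 + w)
m(I) = -5 + I**2 + 6*I (m(I) = (I**2 + 6*I) + (-5 + 0) = (I**2 + 6*I) - 5 = -5 + I**2 + 6*I)
f(Q, j) = -16 (f(Q, j) = (-5 + (-3)**2 + 6*(-3)) - 2 = (-5 + 9 - 18) - 2 = -14 - 2 = -16)
(-309 + 289)*f(-2, -6) = (-309 + 289)*(-16) = -20*(-16) = 320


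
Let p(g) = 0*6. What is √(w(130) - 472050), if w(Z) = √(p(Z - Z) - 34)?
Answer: √(-472050 + I*√34) ≈ 0.004 + 687.06*I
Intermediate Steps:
p(g) = 0
w(Z) = I*√34 (w(Z) = √(0 - 34) = √(-34) = I*√34)
√(w(130) - 472050) = √(I*√34 - 472050) = √(-472050 + I*√34)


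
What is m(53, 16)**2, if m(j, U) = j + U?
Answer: 4761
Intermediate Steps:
m(j, U) = U + j
m(53, 16)**2 = (16 + 53)**2 = 69**2 = 4761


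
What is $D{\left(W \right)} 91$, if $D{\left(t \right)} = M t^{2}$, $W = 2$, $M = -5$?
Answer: $-1820$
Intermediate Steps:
$D{\left(t \right)} = - 5 t^{2}$
$D{\left(W \right)} 91 = - 5 \cdot 2^{2} \cdot 91 = \left(-5\right) 4 \cdot 91 = \left(-20\right) 91 = -1820$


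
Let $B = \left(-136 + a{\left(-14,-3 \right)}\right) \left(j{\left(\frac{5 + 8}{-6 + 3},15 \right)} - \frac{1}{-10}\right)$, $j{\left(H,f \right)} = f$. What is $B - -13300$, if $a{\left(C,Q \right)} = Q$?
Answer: $\frac{112011}{10} \approx 11201.0$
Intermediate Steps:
$B = - \frac{20989}{10}$ ($B = \left(-136 - 3\right) \left(15 - \frac{1}{-10}\right) = - 139 \left(15 - - \frac{1}{10}\right) = - 139 \left(15 + \frac{1}{10}\right) = \left(-139\right) \frac{151}{10} = - \frac{20989}{10} \approx -2098.9$)
$B - -13300 = - \frac{20989}{10} - -13300 = - \frac{20989}{10} + 13300 = \frac{112011}{10}$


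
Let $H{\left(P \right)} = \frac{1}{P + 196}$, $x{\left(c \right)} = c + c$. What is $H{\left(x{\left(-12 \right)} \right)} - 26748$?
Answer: $- \frac{4600655}{172} \approx -26748.0$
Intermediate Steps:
$x{\left(c \right)} = 2 c$
$H{\left(P \right)} = \frac{1}{196 + P}$
$H{\left(x{\left(-12 \right)} \right)} - 26748 = \frac{1}{196 + 2 \left(-12\right)} - 26748 = \frac{1}{196 - 24} - 26748 = \frac{1}{172} - 26748 = - \frac{4600655}{172}$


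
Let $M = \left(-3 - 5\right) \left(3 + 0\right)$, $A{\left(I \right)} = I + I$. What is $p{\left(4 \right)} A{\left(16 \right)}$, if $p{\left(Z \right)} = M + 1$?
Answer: $-736$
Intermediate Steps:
$A{\left(I \right)} = 2 I$
$M = -24$ ($M = \left(-8\right) 3 = -24$)
$p{\left(Z \right)} = -23$ ($p{\left(Z \right)} = -24 + 1 = -23$)
$p{\left(4 \right)} A{\left(16 \right)} = - 23 \cdot 2 \cdot 16 = \left(-23\right) 32 = -736$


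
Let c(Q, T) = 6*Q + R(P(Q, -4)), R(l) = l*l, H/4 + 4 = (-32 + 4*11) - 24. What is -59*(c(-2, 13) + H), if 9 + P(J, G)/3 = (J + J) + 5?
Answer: -29500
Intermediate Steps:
P(J, G) = -12 + 6*J (P(J, G) = -27 + 3*((J + J) + 5) = -27 + 3*(2*J + 5) = -27 + 3*(5 + 2*J) = -27 + (15 + 6*J) = -12 + 6*J)
H = -64 (H = -16 + 4*((-32 + 4*11) - 24) = -16 + 4*((-32 + 44) - 24) = -16 + 4*(12 - 24) = -16 + 4*(-12) = -16 - 48 = -64)
R(l) = l**2
c(Q, T) = (-12 + 6*Q)**2 + 6*Q (c(Q, T) = 6*Q + (-12 + 6*Q)**2 = (-12 + 6*Q)**2 + 6*Q)
-59*(c(-2, 13) + H) = -59*((6*(-2) + 36*(-2 - 2)**2) - 64) = -59*((-12 + 36*(-4)**2) - 64) = -59*((-12 + 36*16) - 64) = -59*((-12 + 576) - 64) = -59*(564 - 64) = -59*500 = -29500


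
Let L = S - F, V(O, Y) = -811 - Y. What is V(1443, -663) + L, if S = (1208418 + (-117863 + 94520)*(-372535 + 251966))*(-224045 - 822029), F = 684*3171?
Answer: -2945378872222402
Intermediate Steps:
F = 2168964
S = -2945378870053290 (S = (1208418 - 23343*(-120569))*(-1046074) = (1208418 + 2814442167)*(-1046074) = 2815650585*(-1046074) = -2945378870053290)
L = -2945378872222254 (L = -2945378870053290 - 1*2168964 = -2945378870053290 - 2168964 = -2945378872222254)
V(1443, -663) + L = (-811 - 1*(-663)) - 2945378872222254 = (-811 + 663) - 2945378872222254 = -148 - 2945378872222254 = -2945378872222402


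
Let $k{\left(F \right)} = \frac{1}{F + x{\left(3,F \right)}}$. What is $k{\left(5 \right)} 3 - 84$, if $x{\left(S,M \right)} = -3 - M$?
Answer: $-85$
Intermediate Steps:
$k{\left(F \right)} = - \frac{1}{3}$ ($k{\left(F \right)} = \frac{1}{F - \left(3 + F\right)} = \frac{1}{-3} = - \frac{1}{3}$)
$k{\left(5 \right)} 3 - 84 = \left(- \frac{1}{3}\right) 3 - 84 = -1 - 84 = -85$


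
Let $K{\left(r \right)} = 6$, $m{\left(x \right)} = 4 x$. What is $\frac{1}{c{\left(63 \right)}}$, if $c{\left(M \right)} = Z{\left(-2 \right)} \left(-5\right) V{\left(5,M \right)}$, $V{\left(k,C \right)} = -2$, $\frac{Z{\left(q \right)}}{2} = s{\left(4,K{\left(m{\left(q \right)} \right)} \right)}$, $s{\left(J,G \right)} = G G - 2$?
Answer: $\frac{1}{680} \approx 0.0014706$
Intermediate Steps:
$s{\left(J,G \right)} = -2 + G^{2}$ ($s{\left(J,G \right)} = G^{2} - 2 = -2 + G^{2}$)
$Z{\left(q \right)} = 68$ ($Z{\left(q \right)} = 2 \left(-2 + 6^{2}\right) = 2 \left(-2 + 36\right) = 2 \cdot 34 = 68$)
$c{\left(M \right)} = 680$ ($c{\left(M \right)} = 68 \left(-5\right) \left(-2\right) = \left(-340\right) \left(-2\right) = 680$)
$\frac{1}{c{\left(63 \right)}} = \frac{1}{680}$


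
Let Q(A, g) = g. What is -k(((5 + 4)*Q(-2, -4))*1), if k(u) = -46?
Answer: 46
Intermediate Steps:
-k(((5 + 4)*Q(-2, -4))*1) = -1*(-46) = 46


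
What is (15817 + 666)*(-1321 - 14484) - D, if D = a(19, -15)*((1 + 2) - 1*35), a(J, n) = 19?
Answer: -260513207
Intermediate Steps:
D = -608 (D = 19*((1 + 2) - 1*35) = 19*(3 - 35) = 19*(-32) = -608)
(15817 + 666)*(-1321 - 14484) - D = (15817 + 666)*(-1321 - 14484) - 1*(-608) = 16483*(-15805) + 608 = -260513815 + 608 = -260513207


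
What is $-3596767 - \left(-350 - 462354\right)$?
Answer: $-3134063$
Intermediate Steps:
$-3596767 - \left(-350 - 462354\right) = -3596767 - -462704 = -3596767 + 462704 = -3134063$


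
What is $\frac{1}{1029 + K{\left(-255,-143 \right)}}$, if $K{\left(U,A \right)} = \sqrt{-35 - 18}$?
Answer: $\frac{1029}{1058894} - \frac{i \sqrt{53}}{1058894} \approx 0.00097177 - 6.8752 \cdot 10^{-6} i$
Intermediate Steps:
$K{\left(U,A \right)} = i \sqrt{53}$ ($K{\left(U,A \right)} = \sqrt{-53} = i \sqrt{53}$)
$\frac{1}{1029 + K{\left(-255,-143 \right)}} = \frac{1}{1029 + i \sqrt{53}}$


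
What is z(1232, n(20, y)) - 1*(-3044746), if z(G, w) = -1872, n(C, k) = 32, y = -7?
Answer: 3042874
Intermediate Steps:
z(1232, n(20, y)) - 1*(-3044746) = -1872 - 1*(-3044746) = -1872 + 3044746 = 3042874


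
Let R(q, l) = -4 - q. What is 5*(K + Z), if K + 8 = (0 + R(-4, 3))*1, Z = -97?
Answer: -525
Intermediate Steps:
K = -8 (K = -8 + (0 + (-4 - 1*(-4)))*1 = -8 + (0 + (-4 + 4))*1 = -8 + (0 + 0)*1 = -8 + 0*1 = -8 + 0 = -8)
5*(K + Z) = 5*(-8 - 97) = 5*(-105) = -525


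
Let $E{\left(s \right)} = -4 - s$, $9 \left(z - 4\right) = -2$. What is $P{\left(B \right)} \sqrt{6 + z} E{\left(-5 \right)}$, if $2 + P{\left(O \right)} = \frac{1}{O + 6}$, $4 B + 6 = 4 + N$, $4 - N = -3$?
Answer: $- \frac{36 \sqrt{22}}{29} \approx -5.8226$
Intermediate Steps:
$z = \frac{34}{9}$ ($z = 4 + \frac{1}{9} \left(-2\right) = 4 - \frac{2}{9} = \frac{34}{9} \approx 3.7778$)
$N = 7$ ($N = 4 - -3 = 4 + 3 = 7$)
$B = \frac{5}{4}$ ($B = - \frac{3}{2} + \frac{4 + 7}{4} = - \frac{3}{2} + \frac{1}{4} \cdot 11 = - \frac{3}{2} + \frac{11}{4} = \frac{5}{4} \approx 1.25$)
$P{\left(O \right)} = -2 + \frac{1}{6 + O}$ ($P{\left(O \right)} = -2 + \frac{1}{O + 6} = -2 + \frac{1}{6 + O}$)
$P{\left(B \right)} \sqrt{6 + z} E{\left(-5 \right)} = \frac{-11 - \frac{5}{2}}{6 + \frac{5}{4}} \sqrt{6 + \frac{34}{9}} \left(-4 - -5\right) = \frac{-11 - \frac{5}{2}}{\frac{29}{4}} \sqrt{\frac{88}{9}} \left(-4 + 5\right) = \frac{4}{29} \left(- \frac{27}{2}\right) \frac{2 \sqrt{22}}{3} \cdot 1 = - \frac{54 \frac{2 \sqrt{22}}{3}}{29} \cdot 1 = - \frac{36 \sqrt{22}}{29} \cdot 1 = - \frac{36 \sqrt{22}}{29}$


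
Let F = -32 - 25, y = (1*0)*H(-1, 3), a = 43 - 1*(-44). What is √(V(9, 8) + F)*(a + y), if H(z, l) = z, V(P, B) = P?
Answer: 348*I*√3 ≈ 602.75*I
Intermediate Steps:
a = 87 (a = 43 + 44 = 87)
y = 0 (y = (1*0)*(-1) = 0*(-1) = 0)
F = -57
√(V(9, 8) + F)*(a + y) = √(9 - 57)*(87 + 0) = √(-48)*87 = (4*I*√3)*87 = 348*I*√3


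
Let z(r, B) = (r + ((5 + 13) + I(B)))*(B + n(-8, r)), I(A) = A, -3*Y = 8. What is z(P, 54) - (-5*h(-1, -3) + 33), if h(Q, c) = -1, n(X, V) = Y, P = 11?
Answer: 12668/3 ≈ 4222.7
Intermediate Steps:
Y = -8/3 (Y = -⅓*8 = -8/3 ≈ -2.6667)
n(X, V) = -8/3
z(r, B) = (-8/3 + B)*(18 + B + r) (z(r, B) = (r + ((5 + 13) + B))*(B - 8/3) = (r + (18 + B))*(-8/3 + B) = (18 + B + r)*(-8/3 + B) = (-8/3 + B)*(18 + B + r))
z(P, 54) - (-5*h(-1, -3) + 33) = (-48 + 54² - 8/3*11 + (46/3)*54 + 54*11) - (-5*(-1) + 33) = (-48 + 2916 - 88/3 + 828 + 594) - (5 + 33) = 12782/3 - 1*38 = 12782/3 - 38 = 12668/3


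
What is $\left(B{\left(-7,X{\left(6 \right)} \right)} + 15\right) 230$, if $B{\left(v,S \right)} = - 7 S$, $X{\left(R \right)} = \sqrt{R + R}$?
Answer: $3450 - 3220 \sqrt{3} \approx -2127.2$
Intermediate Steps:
$X{\left(R \right)} = \sqrt{2} \sqrt{R}$ ($X{\left(R \right)} = \sqrt{2 R} = \sqrt{2} \sqrt{R}$)
$\left(B{\left(-7,X{\left(6 \right)} \right)} + 15\right) 230 = \left(- 7 \sqrt{2} \sqrt{6} + 15\right) 230 = \left(- 7 \cdot 2 \sqrt{3} + 15\right) 230 = \left(- 14 \sqrt{3} + 15\right) 230 = \left(15 - 14 \sqrt{3}\right) 230 = 3450 - 3220 \sqrt{3}$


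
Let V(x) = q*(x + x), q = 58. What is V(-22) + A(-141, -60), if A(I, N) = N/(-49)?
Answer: -124988/49 ≈ -2550.8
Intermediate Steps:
A(I, N) = -N/49 (A(I, N) = N*(-1/49) = -N/49)
V(x) = 116*x (V(x) = 58*(x + x) = 58*(2*x) = 116*x)
V(-22) + A(-141, -60) = 116*(-22) - 1/49*(-60) = -2552 + 60/49 = -124988/49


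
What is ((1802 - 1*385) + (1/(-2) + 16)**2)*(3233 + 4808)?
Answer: 53303789/4 ≈ 1.3326e+7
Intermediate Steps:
((1802 - 1*385) + (1/(-2) + 16)**2)*(3233 + 4808) = ((1802 - 385) + (-1/2 + 16)**2)*8041 = (1417 + (31/2)**2)*8041 = (1417 + 961/4)*8041 = (6629/4)*8041 = 53303789/4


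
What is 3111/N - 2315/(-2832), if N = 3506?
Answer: 8463371/4964496 ≈ 1.7048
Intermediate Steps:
3111/N - 2315/(-2832) = 3111/3506 - 2315/(-2832) = 3111*(1/3506) - 2315*(-1/2832) = 3111/3506 + 2315/2832 = 8463371/4964496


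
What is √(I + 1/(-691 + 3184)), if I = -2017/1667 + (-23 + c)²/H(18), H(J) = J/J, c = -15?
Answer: 65*√655314520030/1385277 ≈ 37.984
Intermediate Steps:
H(J) = 1
I = 2405131/1667 (I = -2017/1667 + (-23 - 15)²/1 = -2017*1/1667 + (-38)²*1 = -2017/1667 + 1444*1 = -2017/1667 + 1444 = 2405131/1667 ≈ 1442.8)
√(I + 1/(-691 + 3184)) = √(2405131/1667 + 1/(-691 + 3184)) = √(2405131/1667 + 1/2493) = √(5995993250/4155831) = 65*√655314520030/1385277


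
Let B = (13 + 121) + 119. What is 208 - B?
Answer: -45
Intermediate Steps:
B = 253 (B = 134 + 119 = 253)
208 - B = 208 - 1*253 = 208 - 253 = -45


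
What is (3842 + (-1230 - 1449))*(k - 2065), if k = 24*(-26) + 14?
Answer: -3111025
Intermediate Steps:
k = -610 (k = -624 + 14 = -610)
(3842 + (-1230 - 1449))*(k - 2065) = (3842 + (-1230 - 1449))*(-610 - 2065) = (3842 - 2679)*(-2675) = 1163*(-2675) = -3111025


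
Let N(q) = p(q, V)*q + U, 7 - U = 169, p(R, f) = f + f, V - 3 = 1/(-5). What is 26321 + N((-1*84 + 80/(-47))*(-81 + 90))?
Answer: 5132309/235 ≈ 21840.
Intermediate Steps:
V = 14/5 (V = 3 + 1/(-5) = 3 - ⅕ = 14/5 ≈ 2.8000)
p(R, f) = 2*f
U = -162 (U = 7 - 1*169 = 7 - 169 = -162)
N(q) = -162 + 28*q/5 (N(q) = (2*(14/5))*q - 162 = 28*q/5 - 162 = -162 + 28*q/5)
26321 + N((-1*84 + 80/(-47))*(-81 + 90)) = 26321 + (-162 + 28*((-1*84 + 80/(-47))*(-81 + 90))/5) = 26321 + (-162 + 28*((-84 + 80*(-1/47))*9)/5) = 26321 + (-162 + 28*((-84 - 80/47)*9)/5) = 26321 + (-162 + 28*(-4028/47*9)/5) = 26321 + (-162 + (28/5)*(-36252/47)) = 26321 + (-162 - 1015056/235) = 26321 - 1053126/235 = 5132309/235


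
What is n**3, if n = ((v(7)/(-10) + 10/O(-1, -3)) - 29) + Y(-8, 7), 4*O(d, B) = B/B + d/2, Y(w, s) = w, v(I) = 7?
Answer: 75686967/1000 ≈ 75687.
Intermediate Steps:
O(d, B) = 1/4 + d/8 (O(d, B) = (B/B + d/2)/4 = (1 + d*(1/2))/4 = (1 + d/2)/4 = 1/4 + d/8)
n = 423/10 (n = ((7/(-10) + 10/(1/4 + (1/8)*(-1))) - 29) - 8 = ((7*(-1/10) + 10/(1/4 - 1/8)) - 29) - 8 = ((-7/10 + 10/(1/8)) - 29) - 8 = ((-7/10 + 10*8) - 29) - 8 = ((-7/10 + 80) - 29) - 8 = (793/10 - 29) - 8 = 503/10 - 8 = 423/10 ≈ 42.300)
n**3 = (423/10)**3 = 75686967/1000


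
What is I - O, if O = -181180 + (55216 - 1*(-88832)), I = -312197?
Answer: -275065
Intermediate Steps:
O = -37132 (O = -181180 + (55216 + 88832) = -181180 + 144048 = -37132)
I - O = -312197 - 1*(-37132) = -312197 + 37132 = -275065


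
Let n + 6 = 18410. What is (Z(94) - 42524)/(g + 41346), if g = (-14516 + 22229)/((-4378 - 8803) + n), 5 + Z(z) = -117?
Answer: -74246686/71985957 ≈ -1.0314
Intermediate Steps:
n = 18404 (n = -6 + 18410 = 18404)
Z(z) = -122 (Z(z) = -5 - 117 = -122)
g = 2571/1741 (g = (-14516 + 22229)/((-4378 - 8803) + 18404) = 7713/(-13181 + 18404) = 7713/5223 = 7713*(1/5223) = 2571/1741 ≈ 1.4767)
(Z(94) - 42524)/(g + 41346) = (-122 - 42524)/(2571/1741 + 41346) = -42646/71985957/1741 = -42646*1741/71985957 = -74246686/71985957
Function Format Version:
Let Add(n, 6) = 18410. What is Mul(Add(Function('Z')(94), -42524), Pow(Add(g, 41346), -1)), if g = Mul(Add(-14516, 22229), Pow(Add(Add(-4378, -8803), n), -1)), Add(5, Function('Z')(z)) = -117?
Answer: Rational(-74246686, 71985957) ≈ -1.0314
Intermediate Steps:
n = 18404 (n = Add(-6, 18410) = 18404)
Function('Z')(z) = -122 (Function('Z')(z) = Add(-5, -117) = -122)
g = Rational(2571, 1741) (g = Mul(Add(-14516, 22229), Pow(Add(Add(-4378, -8803), 18404), -1)) = Mul(7713, Pow(Add(-13181, 18404), -1)) = Mul(7713, Pow(5223, -1)) = Mul(7713, Rational(1, 5223)) = Rational(2571, 1741) ≈ 1.4767)
Mul(Add(Function('Z')(94), -42524), Pow(Add(g, 41346), -1)) = Mul(Add(-122, -42524), Pow(Add(Rational(2571, 1741), 41346), -1)) = Mul(-42646, Pow(Rational(71985957, 1741), -1)) = Mul(-42646, Rational(1741, 71985957)) = Rational(-74246686, 71985957)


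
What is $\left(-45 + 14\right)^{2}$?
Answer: $961$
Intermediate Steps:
$\left(-45 + 14\right)^{2} = \left(-31\right)^{2} = 961$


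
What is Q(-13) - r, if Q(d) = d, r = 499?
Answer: -512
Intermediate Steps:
Q(-13) - r = -13 - 1*499 = -13 - 499 = -512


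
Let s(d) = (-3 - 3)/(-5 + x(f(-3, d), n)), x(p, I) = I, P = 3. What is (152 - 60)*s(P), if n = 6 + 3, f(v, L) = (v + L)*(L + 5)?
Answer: -138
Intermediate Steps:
f(v, L) = (5 + L)*(L + v) (f(v, L) = (L + v)*(5 + L) = (5 + L)*(L + v))
n = 9
s(d) = -3/2 (s(d) = (-3 - 3)/(-5 + 9) = -6/4 = -6*1/4 = -3/2)
(152 - 60)*s(P) = (152 - 60)*(-3/2) = 92*(-3/2) = -138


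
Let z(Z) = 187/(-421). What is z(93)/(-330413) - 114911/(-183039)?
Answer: 15984599378596/25461433810047 ≈ 0.62780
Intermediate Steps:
z(Z) = -187/421 (z(Z) = 187*(-1/421) = -187/421)
z(93)/(-330413) - 114911/(-183039) = -187/421/(-330413) - 114911/(-183039) = -187/421*(-1/330413) - 114911*(-1/183039) = 187/139103873 + 114911/183039 = 15984599378596/25461433810047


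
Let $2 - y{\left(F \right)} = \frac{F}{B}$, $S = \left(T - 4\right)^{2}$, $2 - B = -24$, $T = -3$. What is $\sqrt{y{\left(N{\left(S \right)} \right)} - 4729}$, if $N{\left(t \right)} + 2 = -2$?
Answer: $\frac{i \sqrt{798837}}{13} \approx 68.752 i$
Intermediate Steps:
$B = 26$ ($B = 2 - -24 = 2 + 24 = 26$)
$S = 49$ ($S = \left(-3 - 4\right)^{2} = \left(-7\right)^{2} = 49$)
$N{\left(t \right)} = -4$ ($N{\left(t \right)} = -2 - 2 = -4$)
$y{\left(F \right)} = 2 - \frac{F}{26}$
$\sqrt{y{\left(N{\left(S \right)} \right)} - 4729} = \sqrt{\left(2 - - \frac{2}{13}\right) - 4729} = \sqrt{\left(2 + \frac{2}{13}\right) - 4729} = \sqrt{\frac{28}{13} - 4729} = \sqrt{- \frac{61449}{13}} = \frac{i \sqrt{798837}}{13}$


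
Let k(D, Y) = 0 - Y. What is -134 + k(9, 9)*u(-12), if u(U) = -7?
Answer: -71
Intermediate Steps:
k(D, Y) = -Y
-134 + k(9, 9)*u(-12) = -134 - 1*9*(-7) = -134 - 9*(-7) = -134 + 63 = -71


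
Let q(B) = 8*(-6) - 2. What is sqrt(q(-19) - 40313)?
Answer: I*sqrt(40363) ≈ 200.91*I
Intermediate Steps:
q(B) = -50 (q(B) = -48 - 2 = -50)
sqrt(q(-19) - 40313) = sqrt(-50 - 40313) = sqrt(-40363) = I*sqrt(40363)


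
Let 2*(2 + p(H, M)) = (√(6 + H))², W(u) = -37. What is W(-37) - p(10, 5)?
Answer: -43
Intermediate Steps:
p(H, M) = 1 + H/2 (p(H, M) = -2 + (√(6 + H))²/2 = -2 + (6 + H)/2 = -2 + (3 + H/2) = 1 + H/2)
W(-37) - p(10, 5) = -37 - (1 + (½)*10) = -37 - (1 + 5) = -37 - 1*6 = -37 - 6 = -43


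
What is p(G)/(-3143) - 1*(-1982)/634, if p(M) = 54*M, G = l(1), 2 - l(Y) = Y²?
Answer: 3097595/996331 ≈ 3.1090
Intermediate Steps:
l(Y) = 2 - Y²
G = 1 (G = 2 - 1*1² = 2 - 1*1 = 2 - 1 = 1)
p(G)/(-3143) - 1*(-1982)/634 = (54*1)/(-3143) - 1*(-1982)/634 = 54*(-1/3143) + 1982*(1/634) = -54/3143 + 991/317 = 3097595/996331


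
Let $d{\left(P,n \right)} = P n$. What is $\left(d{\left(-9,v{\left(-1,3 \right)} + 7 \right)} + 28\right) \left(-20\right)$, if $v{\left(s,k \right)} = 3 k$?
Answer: $2320$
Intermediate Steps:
$\left(d{\left(-9,v{\left(-1,3 \right)} + 7 \right)} + 28\right) \left(-20\right) = \left(- 9 \left(3 \cdot 3 + 7\right) + 28\right) \left(-20\right) = \left(- 9 \left(9 + 7\right) + 28\right) \left(-20\right) = \left(\left(-9\right) 16 + 28\right) \left(-20\right) = \left(-144 + 28\right) \left(-20\right) = \left(-116\right) \left(-20\right) = 2320$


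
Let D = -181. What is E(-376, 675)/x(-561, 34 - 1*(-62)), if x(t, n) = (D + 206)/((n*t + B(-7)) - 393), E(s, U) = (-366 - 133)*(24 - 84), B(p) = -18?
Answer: -324950796/5 ≈ -6.4990e+7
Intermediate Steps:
E(s, U) = 29940 (E(s, U) = -499*(-60) = 29940)
x(t, n) = 25/(-411 + n*t) (x(t, n) = (-181 + 206)/((n*t - 18) - 393) = 25/((-18 + n*t) - 393) = 25/(-411 + n*t))
E(-376, 675)/x(-561, 34 - 1*(-62)) = 29940/((25/(-411 + (34 - 1*(-62))*(-561)))) = 29940/((25/(-411 + (34 + 62)*(-561)))) = 29940/((25/(-411 + 96*(-561)))) = 29940/((25/(-411 - 53856))) = 29940/((25/(-54267))) = 29940/((25*(-1/54267))) = 29940/(-25/54267) = 29940*(-54267/25) = -324950796/5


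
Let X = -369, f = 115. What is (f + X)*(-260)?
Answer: 66040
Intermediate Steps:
(f + X)*(-260) = (115 - 369)*(-260) = -254*(-260) = 66040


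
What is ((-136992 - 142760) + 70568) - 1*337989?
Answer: -547173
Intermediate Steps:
((-136992 - 142760) + 70568) - 1*337989 = (-279752 + 70568) - 337989 = -209184 - 337989 = -547173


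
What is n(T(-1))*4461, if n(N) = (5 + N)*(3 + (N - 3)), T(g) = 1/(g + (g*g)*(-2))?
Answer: -20818/3 ≈ -6939.3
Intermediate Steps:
T(g) = 1/(g - 2*g²) (T(g) = 1/(g + g²*(-2)) = 1/(g - 2*g²))
n(N) = N*(5 + N) (n(N) = (5 + N)*(3 + (-3 + N)) = (5 + N)*N = N*(5 + N))
n(T(-1))*4461 = ((-1/(-1*(-1 + 2*(-1))))*(5 - 1/(-1*(-1 + 2*(-1)))))*4461 = ((-1*(-1)/(-1 - 2))*(5 - 1*(-1)/(-1 - 2)))*4461 = ((-1*(-1)/(-3))*(5 - 1*(-1)/(-3)))*4461 = ((-1*(-1)*(-⅓))*(5 - 1*(-1)*(-⅓)))*4461 = -(5 - ⅓)/3*4461 = -⅓*14/3*4461 = -14/9*4461 = -20818/3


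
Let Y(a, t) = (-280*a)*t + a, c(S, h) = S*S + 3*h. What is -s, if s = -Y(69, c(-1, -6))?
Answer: 328509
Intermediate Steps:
c(S, h) = S² + 3*h
Y(a, t) = a - 280*a*t (Y(a, t) = -280*a*t + a = a - 280*a*t)
s = -328509 (s = -69*(1 - 280*((-1)² + 3*(-6))) = -69*(1 - 280*(1 - 18)) = -69*(1 - 280*(-17)) = -69*(1 + 4760) = -69*4761 = -1*328509 = -328509)
-s = -1*(-328509) = 328509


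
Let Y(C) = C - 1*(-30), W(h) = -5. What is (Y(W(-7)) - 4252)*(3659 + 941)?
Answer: -19444200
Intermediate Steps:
Y(C) = 30 + C (Y(C) = C + 30 = 30 + C)
(Y(W(-7)) - 4252)*(3659 + 941) = ((30 - 5) - 4252)*(3659 + 941) = (25 - 4252)*4600 = -4227*4600 = -19444200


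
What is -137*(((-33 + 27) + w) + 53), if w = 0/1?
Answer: -6439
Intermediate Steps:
w = 0 (w = 0*1 = 0)
-137*(((-33 + 27) + w) + 53) = -137*(((-33 + 27) + 0) + 53) = -137*((-6 + 0) + 53) = -137*(-6 + 53) = -137*47 = -6439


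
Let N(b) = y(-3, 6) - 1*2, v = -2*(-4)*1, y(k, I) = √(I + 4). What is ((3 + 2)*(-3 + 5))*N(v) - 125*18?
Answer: -2270 + 10*√10 ≈ -2238.4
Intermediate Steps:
y(k, I) = √(4 + I)
v = 8 (v = 8*1 = 8)
N(b) = -2 + √10 (N(b) = √(4 + 6) - 1*2 = √10 - 2 = -2 + √10)
((3 + 2)*(-3 + 5))*N(v) - 125*18 = ((3 + 2)*(-3 + 5))*(-2 + √10) - 125*18 = (5*2)*(-2 + √10) - 2250 = 10*(-2 + √10) - 2250 = (-20 + 10*√10) - 2250 = -2270 + 10*√10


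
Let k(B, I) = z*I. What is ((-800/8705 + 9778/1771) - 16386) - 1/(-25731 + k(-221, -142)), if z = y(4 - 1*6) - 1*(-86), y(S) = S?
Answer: -1902020285098061/116114408949 ≈ -16381.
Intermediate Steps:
z = 84 (z = (4 - 1*6) - 1*(-86) = (4 - 6) + 86 = -2 + 86 = 84)
k(B, I) = 84*I
((-800/8705 + 9778/1771) - 16386) - 1/(-25731 + k(-221, -142)) = ((-800/8705 + 9778/1771) - 16386) - 1/(-25731 + 84*(-142)) = ((-800*1/8705 + 9778*(1/1771)) - 16386) - 1/(-25731 - 11928) = ((-160/1741 + 9778/1771) - 16386) - 1/(-37659) = (16740138/3083311 - 16386) - 1*(-1/37659) = -50506393908/3083311 + 1/37659 = -1902020285098061/116114408949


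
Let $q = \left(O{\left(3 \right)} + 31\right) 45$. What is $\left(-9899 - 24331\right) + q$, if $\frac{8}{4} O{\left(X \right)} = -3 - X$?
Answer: $-32970$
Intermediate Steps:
$O{\left(X \right)} = - \frac{3}{2} - \frac{X}{2}$ ($O{\left(X \right)} = \frac{-3 - X}{2} = - \frac{3}{2} - \frac{X}{2}$)
$q = 1260$ ($q = \left(\left(- \frac{3}{2} - \frac{3}{2}\right) + 31\right) 45 = \left(-3 + 31\right) 45 = 28 \cdot 45 = 1260$)
$\left(-9899 - 24331\right) + q = \left(-9899 - 24331\right) + 1260 = -34230 + 1260 = -32970$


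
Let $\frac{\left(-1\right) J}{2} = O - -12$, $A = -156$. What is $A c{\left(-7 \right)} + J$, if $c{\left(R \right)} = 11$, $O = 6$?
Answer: $-1752$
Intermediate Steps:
$J = -36$ ($J = - 2 \left(6 - -12\right) = - 2 \left(6 + 12\right) = \left(-2\right) 18 = -36$)
$A c{\left(-7 \right)} + J = \left(-156\right) 11 - 36 = -1716 - 36 = -1752$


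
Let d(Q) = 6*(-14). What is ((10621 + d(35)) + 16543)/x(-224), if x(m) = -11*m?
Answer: 3385/308 ≈ 10.990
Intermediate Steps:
d(Q) = -84
((10621 + d(35)) + 16543)/x(-224) = ((10621 - 84) + 16543)/((-11*(-224))) = (10537 + 16543)/2464 = 27080*(1/2464) = 3385/308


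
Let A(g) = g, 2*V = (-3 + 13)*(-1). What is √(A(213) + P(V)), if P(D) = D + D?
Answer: √203 ≈ 14.248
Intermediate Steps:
V = -5 (V = ((-3 + 13)*(-1))/2 = (10*(-1))/2 = (½)*(-10) = -5)
P(D) = 2*D
√(A(213) + P(V)) = √(213 + 2*(-5)) = √(213 - 10) = √203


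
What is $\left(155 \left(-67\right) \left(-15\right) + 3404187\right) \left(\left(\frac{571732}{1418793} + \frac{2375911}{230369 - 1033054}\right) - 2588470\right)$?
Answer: $- \frac{3498097070836353745782862}{379614619735} \approx -9.2149 \cdot 10^{12}$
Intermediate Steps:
$\left(155 \left(-67\right) \left(-15\right) + 3404187\right) \left(\left(\frac{571732}{1418793} + \frac{2375911}{230369 - 1033054}\right) - 2588470\right) = \left(\left(-10385\right) \left(-15\right) + 3404187\right) \left(\left(571732 \cdot \frac{1}{1418793} + \frac{2375911}{-802685}\right) - 2588470\right) = \left(155775 + 3404187\right) \left(\left(\frac{571732}{1418793} + 2375911 \left(- \frac{1}{802685}\right)\right) - 2588470\right) = 3559962 \left(\left(\frac{571732}{1418793} - \frac{2375911}{802685}\right) - 2588470\right) = 3559962 \left(- \frac{2912005195003}{1138843859205} - 2588470\right) = 3559962 \left(- \frac{2947866076241561353}{1138843859205}\right) = - \frac{3498097070836353745782862}{379614619735}$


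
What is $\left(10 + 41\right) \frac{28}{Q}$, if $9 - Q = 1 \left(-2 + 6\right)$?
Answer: $\frac{1428}{5} \approx 285.6$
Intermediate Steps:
$Q = 5$ ($Q = 9 - 1 \left(-2 + 6\right) = 9 - 1 \cdot 4 = 9 - 4 = 5$)
$\left(10 + 41\right) \frac{28}{Q} = \left(10 + 41\right) \frac{28}{5} = 51 \cdot 28 \cdot \frac{1}{5} = 51 \cdot \frac{28}{5} = \frac{1428}{5}$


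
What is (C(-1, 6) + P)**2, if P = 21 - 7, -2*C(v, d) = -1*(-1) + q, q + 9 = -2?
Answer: 361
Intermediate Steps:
q = -11 (q = -9 - 2 = -11)
C(v, d) = 5 (C(v, d) = -(-1*(-1) - 11)/2 = -(1 - 11)/2 = -1/2*(-10) = 5)
P = 14
(C(-1, 6) + P)**2 = (5 + 14)**2 = 19**2 = 361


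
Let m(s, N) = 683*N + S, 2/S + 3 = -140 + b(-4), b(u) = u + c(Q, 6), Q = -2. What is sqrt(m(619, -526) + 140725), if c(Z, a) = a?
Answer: 19*I*sqrt(12035055)/141 ≈ 467.48*I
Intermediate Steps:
b(u) = 6 + u (b(u) = u + 6 = 6 + u)
S = -2/141 (S = 2/(-3 + (-140 + (6 - 4))) = 2/(-3 + (-140 + 2)) = 2/(-3 - 138) = 2/(-141) = 2*(-1/141) = -2/141 ≈ -0.014184)
m(s, N) = -2/141 + 683*N (m(s, N) = 683*N - 2/141 = -2/141 + 683*N)
sqrt(m(619, -526) + 140725) = sqrt((-2/141 + 683*(-526)) + 140725) = sqrt((-2/141 - 359258) + 140725) = sqrt(-50655380/141 + 140725) = sqrt(-30813155/141) = 19*I*sqrt(12035055)/141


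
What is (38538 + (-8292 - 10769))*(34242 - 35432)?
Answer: -23177630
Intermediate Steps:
(38538 + (-8292 - 10769))*(34242 - 35432) = (38538 - 19061)*(-1190) = 19477*(-1190) = -23177630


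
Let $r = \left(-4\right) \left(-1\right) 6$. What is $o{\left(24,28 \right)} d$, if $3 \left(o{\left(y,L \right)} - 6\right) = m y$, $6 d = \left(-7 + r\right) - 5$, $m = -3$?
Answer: $-36$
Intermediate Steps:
$r = 24$ ($r = 4 \cdot 6 = 24$)
$d = 2$ ($d = \frac{\left(-7 + 24\right) - 5}{6} = \frac{17 - 5}{6} = \frac{1}{6} \cdot 12 = 2$)
$o{\left(y,L \right)} = 6 - y$ ($o{\left(y,L \right)} = 6 + \frac{\left(-3\right) y}{3} = 6 - y$)
$o{\left(24,28 \right)} d = \left(6 - 24\right) 2 = \left(-18\right) 2 = -36$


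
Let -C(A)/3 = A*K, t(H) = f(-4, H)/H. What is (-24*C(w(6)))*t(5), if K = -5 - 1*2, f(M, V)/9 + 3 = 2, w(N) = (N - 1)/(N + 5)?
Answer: 4536/11 ≈ 412.36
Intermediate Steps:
w(N) = (-1 + N)/(5 + N)
f(M, V) = -9 (f(M, V) = -27 + 9*2 = -27 + 18 = -9)
t(H) = -9/H
K = -7 (K = -5 - 2 = -7)
C(A) = 21*A (C(A) = -3*A*(-7) = -(-21)*A = 21*A)
(-24*C(w(6)))*t(5) = (-504*(-1 + 6)/(5 + 6))*(-9/5) = (-504*5/11)*(-9*⅕) = -504*(1/11)*5*(-9/5) = -504*5/11*(-9/5) = -24*105/11*(-9/5) = -2520/11*(-9/5) = 4536/11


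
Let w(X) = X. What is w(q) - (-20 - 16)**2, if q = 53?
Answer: -1243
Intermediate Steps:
w(q) - (-20 - 16)**2 = 53 - (-20 - 16)**2 = 53 - 1*(-36)**2 = 53 - 1*1296 = 53 - 1296 = -1243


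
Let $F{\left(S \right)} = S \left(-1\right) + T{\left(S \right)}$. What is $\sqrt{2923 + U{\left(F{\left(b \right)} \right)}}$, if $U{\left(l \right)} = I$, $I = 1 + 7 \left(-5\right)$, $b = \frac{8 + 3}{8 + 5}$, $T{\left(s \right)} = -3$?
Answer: $3 \sqrt{321} \approx 53.749$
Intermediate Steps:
$b = \frac{11}{13} \approx 0.84615$
$I = -34$ ($I = 1 - 35 = -34$)
$F{\left(S \right)} = -3 - S$ ($F{\left(S \right)} = S \left(-1\right) - 3 = - S - 3 = -3 - S$)
$U{\left(l \right)} = -34$
$\sqrt{2923 + U{\left(F{\left(b \right)} \right)}} = \sqrt{2923 - 34} = \sqrt{2889} = 3 \sqrt{321}$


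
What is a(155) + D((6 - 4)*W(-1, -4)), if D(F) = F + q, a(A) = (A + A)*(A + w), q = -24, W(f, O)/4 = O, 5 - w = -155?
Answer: 97594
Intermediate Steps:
w = 160 (w = 5 - 1*(-155) = 5 + 155 = 160)
W(f, O) = 4*O
a(A) = 2*A*(160 + A) (a(A) = (A + A)*(A + 160) = (2*A)*(160 + A) = 2*A*(160 + A))
D(F) = -24 + F (D(F) = F - 24 = -24 + F)
a(155) + D((6 - 4)*W(-1, -4)) = 2*155*(160 + 155) + (-24 + (6 - 4)*(4*(-4))) = 2*155*315 + (-24 + 2*(-16)) = 97650 + (-24 - 32) = 97650 - 56 = 97594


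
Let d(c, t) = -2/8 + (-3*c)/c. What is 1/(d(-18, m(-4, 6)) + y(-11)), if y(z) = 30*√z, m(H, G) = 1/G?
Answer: -52/158569 - 480*I*√11/158569 ≈ -0.00032793 - 0.01004*I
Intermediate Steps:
d(c, t) = -13/4 (d(c, t) = -2*⅛ - 3 = -¼ - 3 = -13/4)
1/(d(-18, m(-4, 6)) + y(-11)) = 1/(-13/4 + 30*√(-11)) = 1/(-13/4 + 30*(I*√11)) = 1/(-13/4 + 30*I*√11)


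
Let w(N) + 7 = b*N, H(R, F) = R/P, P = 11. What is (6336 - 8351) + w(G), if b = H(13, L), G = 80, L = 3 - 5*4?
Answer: -21202/11 ≈ -1927.5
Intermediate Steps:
L = -17 (L = 3 - 20 = -17)
H(R, F) = R/11
b = 13/11 (b = (1/11)*13 = 13/11 ≈ 1.1818)
w(N) = -7 + 13*N/11
(6336 - 8351) + w(G) = (6336 - 8351) + (-7 + (13/11)*80) = -2015 + (-7 + 1040/11) = -2015 + 963/11 = -21202/11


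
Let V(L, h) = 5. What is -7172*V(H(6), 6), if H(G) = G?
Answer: -35860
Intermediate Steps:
-7172*V(H(6), 6) = -7172*5 = -35860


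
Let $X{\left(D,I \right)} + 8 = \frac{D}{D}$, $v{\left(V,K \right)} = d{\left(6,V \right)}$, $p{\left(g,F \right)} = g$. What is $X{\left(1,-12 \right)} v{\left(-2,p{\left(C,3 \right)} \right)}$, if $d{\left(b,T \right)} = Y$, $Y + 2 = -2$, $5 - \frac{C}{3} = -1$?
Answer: $28$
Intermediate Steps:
$C = 18$ ($C = 15 - -3 = 15 + 3 = 18$)
$Y = -4$ ($Y = -2 - 2 = -4$)
$d{\left(b,T \right)} = -4$
$v{\left(V,K \right)} = -4$
$X{\left(D,I \right)} = -7$ ($X{\left(D,I \right)} = -8 + \frac{D}{D} = -8 + 1 = -7$)
$X{\left(1,-12 \right)} v{\left(-2,p{\left(C,3 \right)} \right)} = \left(-7\right) \left(-4\right) = 28$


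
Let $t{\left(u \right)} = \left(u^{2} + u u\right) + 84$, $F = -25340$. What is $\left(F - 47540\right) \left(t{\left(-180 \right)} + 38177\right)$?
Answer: $-7511085680$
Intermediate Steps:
$t{\left(u \right)} = 84 + 2 u^{2}$ ($t{\left(u \right)} = \left(u^{2} + u^{2}\right) + 84 = 2 u^{2} + 84 = 84 + 2 u^{2}$)
$\left(F - 47540\right) \left(t{\left(-180 \right)} + 38177\right) = \left(-25340 - 47540\right) \left(\left(84 + 2 \left(-180\right)^{2}\right) + 38177\right) = - 72880 \left(\left(84 + 2 \cdot 32400\right) + 38177\right) = - 72880 \left(\left(84 + 64800\right) + 38177\right) = - 72880 \left(64884 + 38177\right) = \left(-72880\right) 103061 = -7511085680$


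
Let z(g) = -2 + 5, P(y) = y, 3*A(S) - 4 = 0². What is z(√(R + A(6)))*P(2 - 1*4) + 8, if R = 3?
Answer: 2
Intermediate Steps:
A(S) = 4/3 (A(S) = 4/3 + (⅓)*0² = 4/3 + (⅓)*0 = 4/3 + 0 = 4/3)
z(g) = 3
z(√(R + A(6)))*P(2 - 1*4) + 8 = 3*(2 - 1*4) + 8 = 3*(2 - 4) + 8 = 3*(-2) + 8 = -6 + 8 = 2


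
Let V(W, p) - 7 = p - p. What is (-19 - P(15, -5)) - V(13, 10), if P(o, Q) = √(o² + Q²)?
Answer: -26 - 5*√10 ≈ -41.811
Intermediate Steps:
P(o, Q) = √(Q² + o²)
V(W, p) = 7 (V(W, p) = 7 + (p - p) = 7 + 0 = 7)
(-19 - P(15, -5)) - V(13, 10) = (-19 - √((-5)² + 15²)) - 1*7 = (-19 - √(25 + 225)) - 7 = (-19 - √250) - 7 = (-19 - 5*√10) - 7 = -26 - 5*√10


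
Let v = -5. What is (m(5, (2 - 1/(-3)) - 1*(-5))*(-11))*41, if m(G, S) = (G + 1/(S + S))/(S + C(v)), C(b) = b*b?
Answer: -27429/388 ≈ -70.693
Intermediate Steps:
C(b) = b**2
m(G, S) = (G + 1/(2*S))/(25 + S) (m(G, S) = (G + 1/(S + S))/(S + (-5)**2) = (G + 1/(2*S))/(S + 25) = (G + 1/(2*S))/(25 + S))
(m(5, (2 - 1/(-3)) - 1*(-5))*(-11))*41 = (((1/2 + 5*((2 - 1/(-3)) - 1*(-5)))/(((2 - 1/(-3)) - 1*(-5))*(25 + ((2 - 1/(-3)) - 1*(-5)))))*(-11))*41 = (((1/2 + 5*((2 - 1*(-1/3)) + 5))/(((2 - 1*(-1/3)) + 5)*(25 + ((2 - 1*(-1/3)) + 5))))*(-11))*41 = (((1/2 + 5*((2 + 1/3) + 5))/(((2 + 1/3) + 5)*(25 + ((2 + 1/3) + 5))))*(-11))*41 = (((1/2 + 5*(7/3 + 5))/((7/3 + 5)*(25 + (7/3 + 5))))*(-11))*41 = (((1/2 + 5*(22/3))/((22/3)*(25 + 22/3)))*(-11))*41 = ((3*(1/2 + 110/3)/(22*(97/3)))*(-11))*41 = (((3/22)*(3/97)*(223/6))*(-11))*41 = ((669/4268)*(-11))*41 = -669/388*41 = -27429/388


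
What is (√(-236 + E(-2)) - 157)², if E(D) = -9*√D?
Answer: (157 - √(-236 - 9*I*√2))² ≈ 24283.0 + 4812.8*I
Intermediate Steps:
(√(-236 + E(-2)) - 157)² = (√(-236 - 9*I*√2) - 157)² = (-157 + √(-236 - 9*I*√2))²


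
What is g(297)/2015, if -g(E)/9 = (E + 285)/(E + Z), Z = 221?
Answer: -2619/521885 ≈ -0.0050183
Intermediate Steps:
g(E) = -9*(285 + E)/(221 + E) (g(E) = -9*(E + 285)/(E + 221) = -9*(285 + E)/(221 + E))
g(297)/2015 = (9*(-285 - 1*297)/(221 + 297))/2015 = (9*(-285 - 297)/518)*(1/2015) = (9*(1/518)*(-582))*(1/2015) = -2619/259*1/2015 = -2619/521885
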